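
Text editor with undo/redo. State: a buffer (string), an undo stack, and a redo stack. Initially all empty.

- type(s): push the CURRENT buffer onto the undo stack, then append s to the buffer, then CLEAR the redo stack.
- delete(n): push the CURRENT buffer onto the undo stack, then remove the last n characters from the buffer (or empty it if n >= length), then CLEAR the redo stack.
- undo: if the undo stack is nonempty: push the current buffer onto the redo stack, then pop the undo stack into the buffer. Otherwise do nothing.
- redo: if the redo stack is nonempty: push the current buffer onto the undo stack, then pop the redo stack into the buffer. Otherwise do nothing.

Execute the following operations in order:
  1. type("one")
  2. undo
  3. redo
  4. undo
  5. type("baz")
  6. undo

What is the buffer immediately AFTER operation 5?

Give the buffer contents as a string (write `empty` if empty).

After op 1 (type): buf='one' undo_depth=1 redo_depth=0
After op 2 (undo): buf='(empty)' undo_depth=0 redo_depth=1
After op 3 (redo): buf='one' undo_depth=1 redo_depth=0
After op 4 (undo): buf='(empty)' undo_depth=0 redo_depth=1
After op 5 (type): buf='baz' undo_depth=1 redo_depth=0

Answer: baz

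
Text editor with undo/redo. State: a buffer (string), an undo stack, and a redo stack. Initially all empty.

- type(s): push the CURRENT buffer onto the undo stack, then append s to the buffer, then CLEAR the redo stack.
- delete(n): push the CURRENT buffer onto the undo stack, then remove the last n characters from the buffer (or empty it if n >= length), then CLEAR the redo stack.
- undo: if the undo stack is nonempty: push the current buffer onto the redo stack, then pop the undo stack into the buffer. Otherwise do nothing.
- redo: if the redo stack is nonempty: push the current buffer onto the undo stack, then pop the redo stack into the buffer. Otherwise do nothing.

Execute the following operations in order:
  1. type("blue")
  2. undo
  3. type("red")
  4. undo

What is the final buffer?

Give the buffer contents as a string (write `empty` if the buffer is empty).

Answer: empty

Derivation:
After op 1 (type): buf='blue' undo_depth=1 redo_depth=0
After op 2 (undo): buf='(empty)' undo_depth=0 redo_depth=1
After op 3 (type): buf='red' undo_depth=1 redo_depth=0
After op 4 (undo): buf='(empty)' undo_depth=0 redo_depth=1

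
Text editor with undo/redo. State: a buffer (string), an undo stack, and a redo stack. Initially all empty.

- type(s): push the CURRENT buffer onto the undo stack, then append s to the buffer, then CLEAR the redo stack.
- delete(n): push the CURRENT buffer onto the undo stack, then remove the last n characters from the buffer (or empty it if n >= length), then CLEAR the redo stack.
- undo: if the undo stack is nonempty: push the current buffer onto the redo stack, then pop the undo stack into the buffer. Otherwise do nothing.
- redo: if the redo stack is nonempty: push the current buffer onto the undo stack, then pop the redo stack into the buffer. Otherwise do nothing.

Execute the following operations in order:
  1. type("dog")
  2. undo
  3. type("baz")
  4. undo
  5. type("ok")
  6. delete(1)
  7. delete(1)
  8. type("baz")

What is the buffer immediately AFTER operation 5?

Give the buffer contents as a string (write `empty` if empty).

Answer: ok

Derivation:
After op 1 (type): buf='dog' undo_depth=1 redo_depth=0
After op 2 (undo): buf='(empty)' undo_depth=0 redo_depth=1
After op 3 (type): buf='baz' undo_depth=1 redo_depth=0
After op 4 (undo): buf='(empty)' undo_depth=0 redo_depth=1
After op 5 (type): buf='ok' undo_depth=1 redo_depth=0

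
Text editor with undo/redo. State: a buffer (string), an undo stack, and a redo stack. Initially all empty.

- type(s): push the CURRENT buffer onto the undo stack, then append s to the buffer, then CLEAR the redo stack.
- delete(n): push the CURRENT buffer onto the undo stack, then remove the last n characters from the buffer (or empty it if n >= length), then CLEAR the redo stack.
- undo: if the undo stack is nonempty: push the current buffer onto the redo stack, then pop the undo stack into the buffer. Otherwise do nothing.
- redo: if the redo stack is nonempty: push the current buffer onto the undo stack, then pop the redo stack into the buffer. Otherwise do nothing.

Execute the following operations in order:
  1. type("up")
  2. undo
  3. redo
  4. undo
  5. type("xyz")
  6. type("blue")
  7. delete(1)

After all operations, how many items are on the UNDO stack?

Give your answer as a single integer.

After op 1 (type): buf='up' undo_depth=1 redo_depth=0
After op 2 (undo): buf='(empty)' undo_depth=0 redo_depth=1
After op 3 (redo): buf='up' undo_depth=1 redo_depth=0
After op 4 (undo): buf='(empty)' undo_depth=0 redo_depth=1
After op 5 (type): buf='xyz' undo_depth=1 redo_depth=0
After op 6 (type): buf='xyzblue' undo_depth=2 redo_depth=0
After op 7 (delete): buf='xyzblu' undo_depth=3 redo_depth=0

Answer: 3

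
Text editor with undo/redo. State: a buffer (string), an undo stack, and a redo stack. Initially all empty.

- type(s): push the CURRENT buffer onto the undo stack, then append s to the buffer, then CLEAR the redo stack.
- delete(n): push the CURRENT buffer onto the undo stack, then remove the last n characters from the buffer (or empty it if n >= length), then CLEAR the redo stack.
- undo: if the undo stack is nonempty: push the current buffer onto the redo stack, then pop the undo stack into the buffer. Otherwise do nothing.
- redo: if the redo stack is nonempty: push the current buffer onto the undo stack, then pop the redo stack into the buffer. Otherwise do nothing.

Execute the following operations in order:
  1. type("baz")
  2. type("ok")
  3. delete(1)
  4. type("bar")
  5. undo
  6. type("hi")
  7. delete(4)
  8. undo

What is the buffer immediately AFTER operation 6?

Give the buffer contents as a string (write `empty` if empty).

After op 1 (type): buf='baz' undo_depth=1 redo_depth=0
After op 2 (type): buf='bazok' undo_depth=2 redo_depth=0
After op 3 (delete): buf='bazo' undo_depth=3 redo_depth=0
After op 4 (type): buf='bazobar' undo_depth=4 redo_depth=0
After op 5 (undo): buf='bazo' undo_depth=3 redo_depth=1
After op 6 (type): buf='bazohi' undo_depth=4 redo_depth=0

Answer: bazohi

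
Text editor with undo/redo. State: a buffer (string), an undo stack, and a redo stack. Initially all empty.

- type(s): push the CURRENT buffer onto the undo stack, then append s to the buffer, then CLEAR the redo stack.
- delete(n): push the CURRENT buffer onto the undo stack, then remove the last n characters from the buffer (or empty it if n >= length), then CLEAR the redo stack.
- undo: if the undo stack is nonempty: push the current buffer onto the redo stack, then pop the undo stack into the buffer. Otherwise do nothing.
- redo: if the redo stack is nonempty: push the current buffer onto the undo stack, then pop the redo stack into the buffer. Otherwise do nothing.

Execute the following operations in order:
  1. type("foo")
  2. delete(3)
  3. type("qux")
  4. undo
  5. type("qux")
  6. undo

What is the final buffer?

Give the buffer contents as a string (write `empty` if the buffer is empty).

After op 1 (type): buf='foo' undo_depth=1 redo_depth=0
After op 2 (delete): buf='(empty)' undo_depth=2 redo_depth=0
After op 3 (type): buf='qux' undo_depth=3 redo_depth=0
After op 4 (undo): buf='(empty)' undo_depth=2 redo_depth=1
After op 5 (type): buf='qux' undo_depth=3 redo_depth=0
After op 6 (undo): buf='(empty)' undo_depth=2 redo_depth=1

Answer: empty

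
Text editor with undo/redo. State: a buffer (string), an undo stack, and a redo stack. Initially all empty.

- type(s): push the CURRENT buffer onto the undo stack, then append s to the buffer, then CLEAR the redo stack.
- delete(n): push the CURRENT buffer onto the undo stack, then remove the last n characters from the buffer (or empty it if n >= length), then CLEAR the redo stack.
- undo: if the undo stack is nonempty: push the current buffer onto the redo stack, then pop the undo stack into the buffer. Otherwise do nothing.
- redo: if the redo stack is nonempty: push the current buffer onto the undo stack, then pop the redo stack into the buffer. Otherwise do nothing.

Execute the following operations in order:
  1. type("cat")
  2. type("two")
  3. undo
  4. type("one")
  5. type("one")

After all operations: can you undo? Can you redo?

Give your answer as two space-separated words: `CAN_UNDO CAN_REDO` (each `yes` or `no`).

Answer: yes no

Derivation:
After op 1 (type): buf='cat' undo_depth=1 redo_depth=0
After op 2 (type): buf='cattwo' undo_depth=2 redo_depth=0
After op 3 (undo): buf='cat' undo_depth=1 redo_depth=1
After op 4 (type): buf='catone' undo_depth=2 redo_depth=0
After op 5 (type): buf='catoneone' undo_depth=3 redo_depth=0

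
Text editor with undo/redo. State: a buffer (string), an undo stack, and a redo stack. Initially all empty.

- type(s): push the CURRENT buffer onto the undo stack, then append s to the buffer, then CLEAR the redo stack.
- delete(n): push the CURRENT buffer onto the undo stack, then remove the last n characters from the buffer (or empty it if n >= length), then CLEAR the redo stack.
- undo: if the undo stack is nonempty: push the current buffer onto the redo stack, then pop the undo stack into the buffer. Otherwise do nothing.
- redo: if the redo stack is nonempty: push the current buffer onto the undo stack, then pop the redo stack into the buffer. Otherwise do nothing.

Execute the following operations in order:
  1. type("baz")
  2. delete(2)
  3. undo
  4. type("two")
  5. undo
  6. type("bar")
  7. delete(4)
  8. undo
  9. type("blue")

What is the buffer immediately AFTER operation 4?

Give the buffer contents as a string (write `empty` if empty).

Answer: baztwo

Derivation:
After op 1 (type): buf='baz' undo_depth=1 redo_depth=0
After op 2 (delete): buf='b' undo_depth=2 redo_depth=0
After op 3 (undo): buf='baz' undo_depth=1 redo_depth=1
After op 4 (type): buf='baztwo' undo_depth=2 redo_depth=0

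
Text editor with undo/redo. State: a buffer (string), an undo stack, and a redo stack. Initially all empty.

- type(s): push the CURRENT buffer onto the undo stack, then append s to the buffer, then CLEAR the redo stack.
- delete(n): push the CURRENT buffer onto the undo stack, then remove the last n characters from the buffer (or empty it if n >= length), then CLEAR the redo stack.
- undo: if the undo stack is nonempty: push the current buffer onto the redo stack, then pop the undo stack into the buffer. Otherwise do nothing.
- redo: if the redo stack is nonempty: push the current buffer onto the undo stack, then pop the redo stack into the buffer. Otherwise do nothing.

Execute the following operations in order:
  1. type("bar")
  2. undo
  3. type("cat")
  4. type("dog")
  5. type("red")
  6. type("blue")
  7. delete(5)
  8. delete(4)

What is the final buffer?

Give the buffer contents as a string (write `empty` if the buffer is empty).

Answer: catd

Derivation:
After op 1 (type): buf='bar' undo_depth=1 redo_depth=0
After op 2 (undo): buf='(empty)' undo_depth=0 redo_depth=1
After op 3 (type): buf='cat' undo_depth=1 redo_depth=0
After op 4 (type): buf='catdog' undo_depth=2 redo_depth=0
After op 5 (type): buf='catdogred' undo_depth=3 redo_depth=0
After op 6 (type): buf='catdogredblue' undo_depth=4 redo_depth=0
After op 7 (delete): buf='catdogre' undo_depth=5 redo_depth=0
After op 8 (delete): buf='catd' undo_depth=6 redo_depth=0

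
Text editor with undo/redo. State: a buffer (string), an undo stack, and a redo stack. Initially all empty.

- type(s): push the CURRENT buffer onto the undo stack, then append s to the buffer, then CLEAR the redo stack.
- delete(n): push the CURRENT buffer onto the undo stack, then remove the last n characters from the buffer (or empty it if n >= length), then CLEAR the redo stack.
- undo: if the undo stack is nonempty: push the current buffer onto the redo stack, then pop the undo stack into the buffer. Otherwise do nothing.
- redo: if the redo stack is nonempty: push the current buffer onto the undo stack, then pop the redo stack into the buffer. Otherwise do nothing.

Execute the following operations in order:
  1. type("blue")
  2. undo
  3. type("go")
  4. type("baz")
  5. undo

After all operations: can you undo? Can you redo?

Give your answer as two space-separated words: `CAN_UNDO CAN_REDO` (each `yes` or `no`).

Answer: yes yes

Derivation:
After op 1 (type): buf='blue' undo_depth=1 redo_depth=0
After op 2 (undo): buf='(empty)' undo_depth=0 redo_depth=1
After op 3 (type): buf='go' undo_depth=1 redo_depth=0
After op 4 (type): buf='gobaz' undo_depth=2 redo_depth=0
After op 5 (undo): buf='go' undo_depth=1 redo_depth=1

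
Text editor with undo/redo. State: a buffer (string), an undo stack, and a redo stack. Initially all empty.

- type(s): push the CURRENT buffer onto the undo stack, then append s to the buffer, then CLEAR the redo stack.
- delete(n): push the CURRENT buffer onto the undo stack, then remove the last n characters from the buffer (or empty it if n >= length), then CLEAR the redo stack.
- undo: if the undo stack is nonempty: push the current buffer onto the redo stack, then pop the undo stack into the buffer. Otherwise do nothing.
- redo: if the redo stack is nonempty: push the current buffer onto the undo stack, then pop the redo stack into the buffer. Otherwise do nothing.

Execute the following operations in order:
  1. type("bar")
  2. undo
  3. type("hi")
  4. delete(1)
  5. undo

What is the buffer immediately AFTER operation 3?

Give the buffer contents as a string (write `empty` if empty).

Answer: hi

Derivation:
After op 1 (type): buf='bar' undo_depth=1 redo_depth=0
After op 2 (undo): buf='(empty)' undo_depth=0 redo_depth=1
After op 3 (type): buf='hi' undo_depth=1 redo_depth=0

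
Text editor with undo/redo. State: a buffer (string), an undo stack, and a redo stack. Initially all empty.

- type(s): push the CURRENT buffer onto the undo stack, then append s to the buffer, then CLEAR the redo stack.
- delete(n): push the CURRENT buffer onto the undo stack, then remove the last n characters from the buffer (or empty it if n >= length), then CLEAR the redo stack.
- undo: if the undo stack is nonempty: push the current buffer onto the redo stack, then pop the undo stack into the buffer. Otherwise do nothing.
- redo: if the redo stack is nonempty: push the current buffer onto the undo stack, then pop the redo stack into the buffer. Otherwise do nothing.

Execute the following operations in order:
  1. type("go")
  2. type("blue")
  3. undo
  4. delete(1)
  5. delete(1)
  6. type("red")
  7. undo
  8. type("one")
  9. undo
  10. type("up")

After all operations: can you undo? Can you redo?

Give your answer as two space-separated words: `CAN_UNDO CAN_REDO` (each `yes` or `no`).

After op 1 (type): buf='go' undo_depth=1 redo_depth=0
After op 2 (type): buf='goblue' undo_depth=2 redo_depth=0
After op 3 (undo): buf='go' undo_depth=1 redo_depth=1
After op 4 (delete): buf='g' undo_depth=2 redo_depth=0
After op 5 (delete): buf='(empty)' undo_depth=3 redo_depth=0
After op 6 (type): buf='red' undo_depth=4 redo_depth=0
After op 7 (undo): buf='(empty)' undo_depth=3 redo_depth=1
After op 8 (type): buf='one' undo_depth=4 redo_depth=0
After op 9 (undo): buf='(empty)' undo_depth=3 redo_depth=1
After op 10 (type): buf='up' undo_depth=4 redo_depth=0

Answer: yes no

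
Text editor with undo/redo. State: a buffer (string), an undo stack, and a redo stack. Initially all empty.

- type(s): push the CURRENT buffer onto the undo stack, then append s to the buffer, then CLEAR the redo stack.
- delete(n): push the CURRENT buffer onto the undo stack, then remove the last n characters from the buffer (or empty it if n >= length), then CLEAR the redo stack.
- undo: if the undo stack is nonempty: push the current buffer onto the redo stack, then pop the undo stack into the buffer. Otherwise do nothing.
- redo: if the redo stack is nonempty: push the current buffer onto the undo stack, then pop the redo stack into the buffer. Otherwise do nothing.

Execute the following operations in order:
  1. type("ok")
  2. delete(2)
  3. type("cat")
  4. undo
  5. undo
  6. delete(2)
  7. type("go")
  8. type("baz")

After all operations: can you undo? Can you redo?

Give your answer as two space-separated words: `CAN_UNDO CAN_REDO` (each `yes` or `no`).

After op 1 (type): buf='ok' undo_depth=1 redo_depth=0
After op 2 (delete): buf='(empty)' undo_depth=2 redo_depth=0
After op 3 (type): buf='cat' undo_depth=3 redo_depth=0
After op 4 (undo): buf='(empty)' undo_depth=2 redo_depth=1
After op 5 (undo): buf='ok' undo_depth=1 redo_depth=2
After op 6 (delete): buf='(empty)' undo_depth=2 redo_depth=0
After op 7 (type): buf='go' undo_depth=3 redo_depth=0
After op 8 (type): buf='gobaz' undo_depth=4 redo_depth=0

Answer: yes no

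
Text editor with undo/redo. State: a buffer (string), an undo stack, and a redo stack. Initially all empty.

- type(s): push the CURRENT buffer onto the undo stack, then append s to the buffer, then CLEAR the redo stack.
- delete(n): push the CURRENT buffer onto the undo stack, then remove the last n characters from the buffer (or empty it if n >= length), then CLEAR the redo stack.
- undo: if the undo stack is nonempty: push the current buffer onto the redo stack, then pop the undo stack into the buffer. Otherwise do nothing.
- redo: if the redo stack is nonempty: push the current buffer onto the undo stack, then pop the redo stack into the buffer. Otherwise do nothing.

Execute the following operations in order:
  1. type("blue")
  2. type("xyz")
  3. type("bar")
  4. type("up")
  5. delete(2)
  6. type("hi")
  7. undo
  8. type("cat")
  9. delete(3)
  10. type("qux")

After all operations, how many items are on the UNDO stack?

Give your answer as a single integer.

Answer: 8

Derivation:
After op 1 (type): buf='blue' undo_depth=1 redo_depth=0
After op 2 (type): buf='bluexyz' undo_depth=2 redo_depth=0
After op 3 (type): buf='bluexyzbar' undo_depth=3 redo_depth=0
After op 4 (type): buf='bluexyzbarup' undo_depth=4 redo_depth=0
After op 5 (delete): buf='bluexyzbar' undo_depth=5 redo_depth=0
After op 6 (type): buf='bluexyzbarhi' undo_depth=6 redo_depth=0
After op 7 (undo): buf='bluexyzbar' undo_depth=5 redo_depth=1
After op 8 (type): buf='bluexyzbarcat' undo_depth=6 redo_depth=0
After op 9 (delete): buf='bluexyzbar' undo_depth=7 redo_depth=0
After op 10 (type): buf='bluexyzbarqux' undo_depth=8 redo_depth=0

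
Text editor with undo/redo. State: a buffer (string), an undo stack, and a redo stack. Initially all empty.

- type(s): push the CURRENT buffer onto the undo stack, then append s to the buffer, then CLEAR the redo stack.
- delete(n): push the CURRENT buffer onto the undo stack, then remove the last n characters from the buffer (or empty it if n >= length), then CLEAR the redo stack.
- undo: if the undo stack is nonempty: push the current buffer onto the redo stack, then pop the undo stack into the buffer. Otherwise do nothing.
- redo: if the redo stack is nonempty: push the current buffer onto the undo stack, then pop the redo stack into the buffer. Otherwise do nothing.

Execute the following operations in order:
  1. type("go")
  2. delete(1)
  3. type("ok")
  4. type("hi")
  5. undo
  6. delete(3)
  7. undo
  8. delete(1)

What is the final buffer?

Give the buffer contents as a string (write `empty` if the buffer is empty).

Answer: go

Derivation:
After op 1 (type): buf='go' undo_depth=1 redo_depth=0
After op 2 (delete): buf='g' undo_depth=2 redo_depth=0
After op 3 (type): buf='gok' undo_depth=3 redo_depth=0
After op 4 (type): buf='gokhi' undo_depth=4 redo_depth=0
After op 5 (undo): buf='gok' undo_depth=3 redo_depth=1
After op 6 (delete): buf='(empty)' undo_depth=4 redo_depth=0
After op 7 (undo): buf='gok' undo_depth=3 redo_depth=1
After op 8 (delete): buf='go' undo_depth=4 redo_depth=0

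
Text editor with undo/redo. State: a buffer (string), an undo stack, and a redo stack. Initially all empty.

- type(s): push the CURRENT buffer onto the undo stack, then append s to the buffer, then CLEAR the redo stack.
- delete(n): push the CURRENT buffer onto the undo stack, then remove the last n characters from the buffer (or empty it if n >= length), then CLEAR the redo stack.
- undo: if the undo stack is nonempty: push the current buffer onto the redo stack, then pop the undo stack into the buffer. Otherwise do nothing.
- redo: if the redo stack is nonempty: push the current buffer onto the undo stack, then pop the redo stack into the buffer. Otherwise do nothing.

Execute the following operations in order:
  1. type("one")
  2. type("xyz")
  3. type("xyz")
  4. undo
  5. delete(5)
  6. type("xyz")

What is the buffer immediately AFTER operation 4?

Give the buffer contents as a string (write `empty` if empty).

After op 1 (type): buf='one' undo_depth=1 redo_depth=0
After op 2 (type): buf='onexyz' undo_depth=2 redo_depth=0
After op 3 (type): buf='onexyzxyz' undo_depth=3 redo_depth=0
After op 4 (undo): buf='onexyz' undo_depth=2 redo_depth=1

Answer: onexyz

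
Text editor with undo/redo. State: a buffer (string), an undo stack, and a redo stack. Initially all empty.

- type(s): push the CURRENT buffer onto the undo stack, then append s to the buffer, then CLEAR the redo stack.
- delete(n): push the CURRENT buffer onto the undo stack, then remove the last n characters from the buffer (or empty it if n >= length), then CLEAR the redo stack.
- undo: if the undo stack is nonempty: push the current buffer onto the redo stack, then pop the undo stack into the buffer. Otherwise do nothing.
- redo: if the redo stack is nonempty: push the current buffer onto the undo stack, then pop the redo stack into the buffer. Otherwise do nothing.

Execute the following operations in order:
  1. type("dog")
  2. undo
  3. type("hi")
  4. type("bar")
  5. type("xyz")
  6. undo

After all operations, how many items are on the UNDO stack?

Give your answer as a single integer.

After op 1 (type): buf='dog' undo_depth=1 redo_depth=0
After op 2 (undo): buf='(empty)' undo_depth=0 redo_depth=1
After op 3 (type): buf='hi' undo_depth=1 redo_depth=0
After op 4 (type): buf='hibar' undo_depth=2 redo_depth=0
After op 5 (type): buf='hibarxyz' undo_depth=3 redo_depth=0
After op 6 (undo): buf='hibar' undo_depth=2 redo_depth=1

Answer: 2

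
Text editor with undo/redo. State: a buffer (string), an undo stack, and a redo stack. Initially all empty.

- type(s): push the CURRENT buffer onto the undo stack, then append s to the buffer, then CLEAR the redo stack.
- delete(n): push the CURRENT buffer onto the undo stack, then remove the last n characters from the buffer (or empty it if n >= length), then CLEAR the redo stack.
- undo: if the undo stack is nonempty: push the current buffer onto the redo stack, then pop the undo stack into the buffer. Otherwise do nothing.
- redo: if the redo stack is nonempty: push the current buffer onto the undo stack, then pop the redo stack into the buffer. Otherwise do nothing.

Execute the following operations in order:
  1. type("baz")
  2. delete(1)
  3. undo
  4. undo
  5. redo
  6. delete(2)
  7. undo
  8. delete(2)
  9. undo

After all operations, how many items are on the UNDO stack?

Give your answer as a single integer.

After op 1 (type): buf='baz' undo_depth=1 redo_depth=0
After op 2 (delete): buf='ba' undo_depth=2 redo_depth=0
After op 3 (undo): buf='baz' undo_depth=1 redo_depth=1
After op 4 (undo): buf='(empty)' undo_depth=0 redo_depth=2
After op 5 (redo): buf='baz' undo_depth=1 redo_depth=1
After op 6 (delete): buf='b' undo_depth=2 redo_depth=0
After op 7 (undo): buf='baz' undo_depth=1 redo_depth=1
After op 8 (delete): buf='b' undo_depth=2 redo_depth=0
After op 9 (undo): buf='baz' undo_depth=1 redo_depth=1

Answer: 1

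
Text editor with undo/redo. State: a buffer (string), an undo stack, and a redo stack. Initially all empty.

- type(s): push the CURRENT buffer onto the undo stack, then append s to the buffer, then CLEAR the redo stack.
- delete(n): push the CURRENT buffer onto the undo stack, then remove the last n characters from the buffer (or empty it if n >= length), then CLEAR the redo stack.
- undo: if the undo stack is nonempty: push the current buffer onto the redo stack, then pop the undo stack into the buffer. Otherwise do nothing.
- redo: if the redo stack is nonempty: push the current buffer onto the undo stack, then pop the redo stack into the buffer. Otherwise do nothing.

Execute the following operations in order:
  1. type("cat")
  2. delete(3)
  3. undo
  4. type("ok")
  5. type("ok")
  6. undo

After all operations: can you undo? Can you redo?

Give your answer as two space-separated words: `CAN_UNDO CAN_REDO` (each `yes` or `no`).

After op 1 (type): buf='cat' undo_depth=1 redo_depth=0
After op 2 (delete): buf='(empty)' undo_depth=2 redo_depth=0
After op 3 (undo): buf='cat' undo_depth=1 redo_depth=1
After op 4 (type): buf='catok' undo_depth=2 redo_depth=0
After op 5 (type): buf='catokok' undo_depth=3 redo_depth=0
After op 6 (undo): buf='catok' undo_depth=2 redo_depth=1

Answer: yes yes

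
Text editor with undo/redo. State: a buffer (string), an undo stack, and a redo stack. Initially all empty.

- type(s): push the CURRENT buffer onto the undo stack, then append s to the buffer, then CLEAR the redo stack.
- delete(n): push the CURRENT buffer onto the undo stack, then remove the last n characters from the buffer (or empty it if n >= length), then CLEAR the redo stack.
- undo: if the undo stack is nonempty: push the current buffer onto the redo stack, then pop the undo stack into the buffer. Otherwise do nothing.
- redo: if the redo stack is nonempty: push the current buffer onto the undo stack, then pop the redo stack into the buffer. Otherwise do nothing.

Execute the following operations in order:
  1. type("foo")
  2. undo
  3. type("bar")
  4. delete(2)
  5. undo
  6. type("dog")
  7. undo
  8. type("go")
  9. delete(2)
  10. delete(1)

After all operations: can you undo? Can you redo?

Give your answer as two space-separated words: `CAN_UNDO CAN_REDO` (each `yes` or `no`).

Answer: yes no

Derivation:
After op 1 (type): buf='foo' undo_depth=1 redo_depth=0
After op 2 (undo): buf='(empty)' undo_depth=0 redo_depth=1
After op 3 (type): buf='bar' undo_depth=1 redo_depth=0
After op 4 (delete): buf='b' undo_depth=2 redo_depth=0
After op 5 (undo): buf='bar' undo_depth=1 redo_depth=1
After op 6 (type): buf='bardog' undo_depth=2 redo_depth=0
After op 7 (undo): buf='bar' undo_depth=1 redo_depth=1
After op 8 (type): buf='bargo' undo_depth=2 redo_depth=0
After op 9 (delete): buf='bar' undo_depth=3 redo_depth=0
After op 10 (delete): buf='ba' undo_depth=4 redo_depth=0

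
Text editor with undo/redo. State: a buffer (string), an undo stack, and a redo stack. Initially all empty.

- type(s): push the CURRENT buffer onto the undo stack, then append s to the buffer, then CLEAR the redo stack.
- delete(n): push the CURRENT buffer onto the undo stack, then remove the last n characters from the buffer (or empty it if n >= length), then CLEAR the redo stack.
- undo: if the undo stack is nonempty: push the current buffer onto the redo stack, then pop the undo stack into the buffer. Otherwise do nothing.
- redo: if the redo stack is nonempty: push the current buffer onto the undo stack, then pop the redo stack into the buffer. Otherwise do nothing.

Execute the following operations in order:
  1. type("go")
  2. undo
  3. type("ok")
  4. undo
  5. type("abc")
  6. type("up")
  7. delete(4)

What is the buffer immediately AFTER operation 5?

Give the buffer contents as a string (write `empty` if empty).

After op 1 (type): buf='go' undo_depth=1 redo_depth=0
After op 2 (undo): buf='(empty)' undo_depth=0 redo_depth=1
After op 3 (type): buf='ok' undo_depth=1 redo_depth=0
After op 4 (undo): buf='(empty)' undo_depth=0 redo_depth=1
After op 5 (type): buf='abc' undo_depth=1 redo_depth=0

Answer: abc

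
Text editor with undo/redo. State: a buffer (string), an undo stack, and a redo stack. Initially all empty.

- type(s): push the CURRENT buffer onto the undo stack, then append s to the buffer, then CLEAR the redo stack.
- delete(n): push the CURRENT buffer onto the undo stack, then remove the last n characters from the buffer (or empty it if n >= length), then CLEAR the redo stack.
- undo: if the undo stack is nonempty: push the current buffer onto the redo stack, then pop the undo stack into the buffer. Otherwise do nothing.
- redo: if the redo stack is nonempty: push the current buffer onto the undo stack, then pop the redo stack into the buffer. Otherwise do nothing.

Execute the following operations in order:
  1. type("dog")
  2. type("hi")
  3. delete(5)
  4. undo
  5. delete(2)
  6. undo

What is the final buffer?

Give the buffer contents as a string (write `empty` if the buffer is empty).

Answer: doghi

Derivation:
After op 1 (type): buf='dog' undo_depth=1 redo_depth=0
After op 2 (type): buf='doghi' undo_depth=2 redo_depth=0
After op 3 (delete): buf='(empty)' undo_depth=3 redo_depth=0
After op 4 (undo): buf='doghi' undo_depth=2 redo_depth=1
After op 5 (delete): buf='dog' undo_depth=3 redo_depth=0
After op 6 (undo): buf='doghi' undo_depth=2 redo_depth=1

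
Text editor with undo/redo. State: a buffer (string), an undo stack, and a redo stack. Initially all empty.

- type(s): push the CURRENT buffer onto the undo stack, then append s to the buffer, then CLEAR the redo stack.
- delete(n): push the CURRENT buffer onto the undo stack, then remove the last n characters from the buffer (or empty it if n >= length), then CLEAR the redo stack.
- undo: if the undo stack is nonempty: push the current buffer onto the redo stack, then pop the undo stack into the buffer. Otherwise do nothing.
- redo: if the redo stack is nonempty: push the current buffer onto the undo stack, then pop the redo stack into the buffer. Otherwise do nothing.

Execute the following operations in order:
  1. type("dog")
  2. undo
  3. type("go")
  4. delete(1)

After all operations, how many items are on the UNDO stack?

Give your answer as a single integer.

Answer: 2

Derivation:
After op 1 (type): buf='dog' undo_depth=1 redo_depth=0
After op 2 (undo): buf='(empty)' undo_depth=0 redo_depth=1
After op 3 (type): buf='go' undo_depth=1 redo_depth=0
After op 4 (delete): buf='g' undo_depth=2 redo_depth=0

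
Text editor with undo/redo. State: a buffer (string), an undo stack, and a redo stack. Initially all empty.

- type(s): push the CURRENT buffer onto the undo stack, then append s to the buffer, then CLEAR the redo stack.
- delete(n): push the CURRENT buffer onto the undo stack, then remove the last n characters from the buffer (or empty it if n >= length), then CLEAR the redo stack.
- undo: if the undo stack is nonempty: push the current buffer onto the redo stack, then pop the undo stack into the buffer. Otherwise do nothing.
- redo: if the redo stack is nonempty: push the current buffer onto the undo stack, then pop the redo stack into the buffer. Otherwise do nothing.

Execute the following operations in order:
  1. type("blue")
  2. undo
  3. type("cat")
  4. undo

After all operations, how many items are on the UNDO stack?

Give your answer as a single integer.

Answer: 0

Derivation:
After op 1 (type): buf='blue' undo_depth=1 redo_depth=0
After op 2 (undo): buf='(empty)' undo_depth=0 redo_depth=1
After op 3 (type): buf='cat' undo_depth=1 redo_depth=0
After op 4 (undo): buf='(empty)' undo_depth=0 redo_depth=1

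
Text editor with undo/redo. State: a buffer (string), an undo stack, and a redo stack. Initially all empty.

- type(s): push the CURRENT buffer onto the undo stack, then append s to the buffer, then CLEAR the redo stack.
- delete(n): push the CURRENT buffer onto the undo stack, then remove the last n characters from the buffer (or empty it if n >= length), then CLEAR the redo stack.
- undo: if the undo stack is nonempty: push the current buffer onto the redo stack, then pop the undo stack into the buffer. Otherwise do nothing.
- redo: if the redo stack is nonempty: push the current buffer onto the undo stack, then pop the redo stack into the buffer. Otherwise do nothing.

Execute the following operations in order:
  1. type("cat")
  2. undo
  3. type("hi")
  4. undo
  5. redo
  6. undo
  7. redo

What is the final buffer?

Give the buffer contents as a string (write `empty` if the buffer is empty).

Answer: hi

Derivation:
After op 1 (type): buf='cat' undo_depth=1 redo_depth=0
After op 2 (undo): buf='(empty)' undo_depth=0 redo_depth=1
After op 3 (type): buf='hi' undo_depth=1 redo_depth=0
After op 4 (undo): buf='(empty)' undo_depth=0 redo_depth=1
After op 5 (redo): buf='hi' undo_depth=1 redo_depth=0
After op 6 (undo): buf='(empty)' undo_depth=0 redo_depth=1
After op 7 (redo): buf='hi' undo_depth=1 redo_depth=0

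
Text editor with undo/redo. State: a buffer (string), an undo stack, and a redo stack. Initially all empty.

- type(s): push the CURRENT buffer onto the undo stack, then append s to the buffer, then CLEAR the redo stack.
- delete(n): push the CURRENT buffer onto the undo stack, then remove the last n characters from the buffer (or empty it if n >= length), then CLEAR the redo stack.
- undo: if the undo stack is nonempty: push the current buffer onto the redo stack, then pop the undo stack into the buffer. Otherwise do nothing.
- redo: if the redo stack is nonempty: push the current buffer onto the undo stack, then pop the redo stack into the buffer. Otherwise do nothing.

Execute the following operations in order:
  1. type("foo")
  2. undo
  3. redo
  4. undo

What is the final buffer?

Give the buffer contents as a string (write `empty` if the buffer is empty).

Answer: empty

Derivation:
After op 1 (type): buf='foo' undo_depth=1 redo_depth=0
After op 2 (undo): buf='(empty)' undo_depth=0 redo_depth=1
After op 3 (redo): buf='foo' undo_depth=1 redo_depth=0
After op 4 (undo): buf='(empty)' undo_depth=0 redo_depth=1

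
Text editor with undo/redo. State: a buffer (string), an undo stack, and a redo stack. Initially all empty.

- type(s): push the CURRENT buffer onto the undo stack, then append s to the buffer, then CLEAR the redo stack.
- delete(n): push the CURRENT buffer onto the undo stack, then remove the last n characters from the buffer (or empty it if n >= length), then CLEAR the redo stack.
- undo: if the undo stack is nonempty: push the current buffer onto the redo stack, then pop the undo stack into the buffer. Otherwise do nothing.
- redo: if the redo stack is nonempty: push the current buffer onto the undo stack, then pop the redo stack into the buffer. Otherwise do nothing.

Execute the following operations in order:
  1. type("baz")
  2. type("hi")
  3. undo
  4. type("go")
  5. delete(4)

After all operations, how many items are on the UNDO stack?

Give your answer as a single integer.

Answer: 3

Derivation:
After op 1 (type): buf='baz' undo_depth=1 redo_depth=0
After op 2 (type): buf='bazhi' undo_depth=2 redo_depth=0
After op 3 (undo): buf='baz' undo_depth=1 redo_depth=1
After op 4 (type): buf='bazgo' undo_depth=2 redo_depth=0
After op 5 (delete): buf='b' undo_depth=3 redo_depth=0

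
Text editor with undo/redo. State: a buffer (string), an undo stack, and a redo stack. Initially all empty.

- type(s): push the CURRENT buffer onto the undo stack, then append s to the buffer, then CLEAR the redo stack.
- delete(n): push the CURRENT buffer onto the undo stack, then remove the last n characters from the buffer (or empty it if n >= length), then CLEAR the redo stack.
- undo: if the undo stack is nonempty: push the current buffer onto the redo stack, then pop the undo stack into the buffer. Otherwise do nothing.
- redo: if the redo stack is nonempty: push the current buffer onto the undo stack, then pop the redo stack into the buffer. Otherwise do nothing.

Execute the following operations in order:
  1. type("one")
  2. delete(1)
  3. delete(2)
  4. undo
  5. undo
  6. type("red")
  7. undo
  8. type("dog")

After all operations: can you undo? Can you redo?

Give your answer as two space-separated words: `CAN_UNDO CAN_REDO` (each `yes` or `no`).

Answer: yes no

Derivation:
After op 1 (type): buf='one' undo_depth=1 redo_depth=0
After op 2 (delete): buf='on' undo_depth=2 redo_depth=0
After op 3 (delete): buf='(empty)' undo_depth=3 redo_depth=0
After op 4 (undo): buf='on' undo_depth=2 redo_depth=1
After op 5 (undo): buf='one' undo_depth=1 redo_depth=2
After op 6 (type): buf='onered' undo_depth=2 redo_depth=0
After op 7 (undo): buf='one' undo_depth=1 redo_depth=1
After op 8 (type): buf='onedog' undo_depth=2 redo_depth=0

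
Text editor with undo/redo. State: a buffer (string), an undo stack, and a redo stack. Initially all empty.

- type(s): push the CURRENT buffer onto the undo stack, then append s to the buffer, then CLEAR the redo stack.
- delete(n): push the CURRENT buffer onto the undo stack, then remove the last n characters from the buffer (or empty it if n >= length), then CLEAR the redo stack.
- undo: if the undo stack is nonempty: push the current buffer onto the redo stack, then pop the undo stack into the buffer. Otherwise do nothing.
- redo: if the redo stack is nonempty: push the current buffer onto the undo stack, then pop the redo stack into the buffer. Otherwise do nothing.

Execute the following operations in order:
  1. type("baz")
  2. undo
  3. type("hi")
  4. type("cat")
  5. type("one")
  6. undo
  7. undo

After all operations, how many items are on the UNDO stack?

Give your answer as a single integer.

Answer: 1

Derivation:
After op 1 (type): buf='baz' undo_depth=1 redo_depth=0
After op 2 (undo): buf='(empty)' undo_depth=0 redo_depth=1
After op 3 (type): buf='hi' undo_depth=1 redo_depth=0
After op 4 (type): buf='hicat' undo_depth=2 redo_depth=0
After op 5 (type): buf='hicatone' undo_depth=3 redo_depth=0
After op 6 (undo): buf='hicat' undo_depth=2 redo_depth=1
After op 7 (undo): buf='hi' undo_depth=1 redo_depth=2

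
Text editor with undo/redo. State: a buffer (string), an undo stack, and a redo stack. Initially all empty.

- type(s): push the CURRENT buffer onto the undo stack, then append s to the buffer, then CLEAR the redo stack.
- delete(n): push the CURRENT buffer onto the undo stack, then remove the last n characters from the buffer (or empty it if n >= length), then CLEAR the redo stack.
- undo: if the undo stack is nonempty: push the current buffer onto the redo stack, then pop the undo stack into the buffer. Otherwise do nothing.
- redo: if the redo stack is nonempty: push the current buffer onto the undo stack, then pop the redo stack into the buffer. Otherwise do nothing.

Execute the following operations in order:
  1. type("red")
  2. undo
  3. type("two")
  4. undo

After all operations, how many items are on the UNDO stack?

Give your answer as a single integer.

After op 1 (type): buf='red' undo_depth=1 redo_depth=0
After op 2 (undo): buf='(empty)' undo_depth=0 redo_depth=1
After op 3 (type): buf='two' undo_depth=1 redo_depth=0
After op 4 (undo): buf='(empty)' undo_depth=0 redo_depth=1

Answer: 0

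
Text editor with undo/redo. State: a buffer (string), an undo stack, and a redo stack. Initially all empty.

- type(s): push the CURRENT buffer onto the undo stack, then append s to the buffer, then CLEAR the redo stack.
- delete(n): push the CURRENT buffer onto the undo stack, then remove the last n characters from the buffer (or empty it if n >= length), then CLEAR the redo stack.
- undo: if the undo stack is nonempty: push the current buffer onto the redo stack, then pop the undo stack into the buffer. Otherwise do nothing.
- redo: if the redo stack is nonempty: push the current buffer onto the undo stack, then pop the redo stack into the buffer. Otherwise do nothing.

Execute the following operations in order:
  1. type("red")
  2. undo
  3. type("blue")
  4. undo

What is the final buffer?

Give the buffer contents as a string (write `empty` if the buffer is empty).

After op 1 (type): buf='red' undo_depth=1 redo_depth=0
After op 2 (undo): buf='(empty)' undo_depth=0 redo_depth=1
After op 3 (type): buf='blue' undo_depth=1 redo_depth=0
After op 4 (undo): buf='(empty)' undo_depth=0 redo_depth=1

Answer: empty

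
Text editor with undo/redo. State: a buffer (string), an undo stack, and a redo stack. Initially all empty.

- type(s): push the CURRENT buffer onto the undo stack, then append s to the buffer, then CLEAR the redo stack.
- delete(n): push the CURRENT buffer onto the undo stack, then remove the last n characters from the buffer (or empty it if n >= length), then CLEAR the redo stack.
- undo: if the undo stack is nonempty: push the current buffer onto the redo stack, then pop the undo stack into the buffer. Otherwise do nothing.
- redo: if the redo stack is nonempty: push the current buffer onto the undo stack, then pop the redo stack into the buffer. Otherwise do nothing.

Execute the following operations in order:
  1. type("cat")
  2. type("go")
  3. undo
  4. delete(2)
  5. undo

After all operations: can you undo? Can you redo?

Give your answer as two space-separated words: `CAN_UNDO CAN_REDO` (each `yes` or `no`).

Answer: yes yes

Derivation:
After op 1 (type): buf='cat' undo_depth=1 redo_depth=0
After op 2 (type): buf='catgo' undo_depth=2 redo_depth=0
After op 3 (undo): buf='cat' undo_depth=1 redo_depth=1
After op 4 (delete): buf='c' undo_depth=2 redo_depth=0
After op 5 (undo): buf='cat' undo_depth=1 redo_depth=1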